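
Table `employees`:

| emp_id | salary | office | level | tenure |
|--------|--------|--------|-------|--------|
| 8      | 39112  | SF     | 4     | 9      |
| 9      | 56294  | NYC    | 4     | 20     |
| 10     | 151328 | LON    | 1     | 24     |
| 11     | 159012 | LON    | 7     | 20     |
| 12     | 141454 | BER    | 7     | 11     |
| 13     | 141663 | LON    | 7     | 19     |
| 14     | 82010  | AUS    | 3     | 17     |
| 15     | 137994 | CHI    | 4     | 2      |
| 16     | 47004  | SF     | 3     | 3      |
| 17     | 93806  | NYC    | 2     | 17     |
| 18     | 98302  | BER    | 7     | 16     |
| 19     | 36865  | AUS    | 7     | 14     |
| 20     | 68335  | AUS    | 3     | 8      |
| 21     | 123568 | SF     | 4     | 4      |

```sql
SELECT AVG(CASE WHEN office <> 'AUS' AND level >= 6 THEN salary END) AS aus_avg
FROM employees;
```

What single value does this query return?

emp_id=8: ✗
emp_id=9: ✗
emp_id=10: ✗
emp_id=11: ✓ → 159012
emp_id=12: ✓ → 141454
emp_id=13: ✓ → 141663
emp_id=14: ✗
emp_id=15: ✗
emp_id=16: ✗
emp_id=17: ✗
emp_id=18: ✓ → 98302
emp_id=19: ✗
emp_id=20: ✗
emp_id=21: ✗
aus_avg = (159012 + 141454 + 141663 + 98302) / 4 = 135107.75

135107.75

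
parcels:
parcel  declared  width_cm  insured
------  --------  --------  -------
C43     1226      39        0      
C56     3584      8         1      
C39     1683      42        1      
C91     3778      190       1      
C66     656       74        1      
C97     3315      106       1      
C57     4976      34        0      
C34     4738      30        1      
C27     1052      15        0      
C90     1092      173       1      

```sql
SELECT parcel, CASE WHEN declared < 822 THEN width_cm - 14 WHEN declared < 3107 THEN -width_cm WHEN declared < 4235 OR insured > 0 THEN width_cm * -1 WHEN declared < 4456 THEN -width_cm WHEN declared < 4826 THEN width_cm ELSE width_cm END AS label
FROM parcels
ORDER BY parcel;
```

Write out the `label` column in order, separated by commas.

-15, -30, -42, -39, -8, 34, 60, -173, -190, -106

parcel=C27: declared < 3107 → -15
parcel=C34: declared < 4235 OR insured > 0 → -30
parcel=C39: declared < 3107 → -42
parcel=C43: declared < 3107 → -39
parcel=C56: declared < 4235 OR insured > 0 → -8
parcel=C57: ELSE → 34
parcel=C66: declared < 822 → 60
parcel=C90: declared < 3107 → -173
parcel=C91: declared < 4235 OR insured > 0 → -190
parcel=C97: declared < 4235 OR insured > 0 → -106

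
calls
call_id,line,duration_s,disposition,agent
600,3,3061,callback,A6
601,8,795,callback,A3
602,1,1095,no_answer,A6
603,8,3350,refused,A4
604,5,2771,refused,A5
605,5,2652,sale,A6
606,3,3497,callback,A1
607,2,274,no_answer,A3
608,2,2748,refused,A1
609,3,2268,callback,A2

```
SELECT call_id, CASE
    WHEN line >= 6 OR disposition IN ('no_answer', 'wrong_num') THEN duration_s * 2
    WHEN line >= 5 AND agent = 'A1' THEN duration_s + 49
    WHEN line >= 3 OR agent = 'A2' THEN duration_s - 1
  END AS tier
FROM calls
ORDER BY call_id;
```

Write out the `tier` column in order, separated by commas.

3060, 1590, 2190, 6700, 2770, 2651, 3496, 548, NULL, 2267

call_id=600: line >= 3 OR agent = 'A2' → 3060
call_id=601: line >= 6 OR disposition IN ('no_answer', 'wrong_num') → 1590
call_id=602: line >= 6 OR disposition IN ('no_answer', 'wrong_num') → 2190
call_id=603: line >= 6 OR disposition IN ('no_answer', 'wrong_num') → 6700
call_id=604: line >= 3 OR agent = 'A2' → 2770
call_id=605: line >= 3 OR agent = 'A2' → 2651
call_id=606: line >= 3 OR agent = 'A2' → 3496
call_id=607: line >= 6 OR disposition IN ('no_answer', 'wrong_num') → 548
call_id=608: (no match → NULL) → NULL
call_id=609: line >= 3 OR agent = 'A2' → 2267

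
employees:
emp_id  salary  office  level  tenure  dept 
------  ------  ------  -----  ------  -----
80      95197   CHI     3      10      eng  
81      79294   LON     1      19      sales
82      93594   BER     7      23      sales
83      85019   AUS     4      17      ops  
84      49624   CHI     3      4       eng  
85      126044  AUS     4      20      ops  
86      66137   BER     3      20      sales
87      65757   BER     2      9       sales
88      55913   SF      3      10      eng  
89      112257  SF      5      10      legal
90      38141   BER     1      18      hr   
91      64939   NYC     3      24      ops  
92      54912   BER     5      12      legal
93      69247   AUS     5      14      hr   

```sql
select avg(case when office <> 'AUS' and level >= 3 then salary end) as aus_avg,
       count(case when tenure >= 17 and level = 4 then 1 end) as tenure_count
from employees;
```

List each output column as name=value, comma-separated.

[aus_avg: office <> 'AUS' and level >= 3]
emp_id=80: ✓ → 95197
emp_id=81: ✗
emp_id=82: ✓ → 93594
emp_id=83: ✗
emp_id=84: ✓ → 49624
emp_id=85: ✗
emp_id=86: ✓ → 66137
emp_id=87: ✗
emp_id=88: ✓ → 55913
emp_id=89: ✓ → 112257
emp_id=90: ✗
emp_id=91: ✓ → 64939
emp_id=92: ✓ → 54912
emp_id=93: ✗
aus_avg = (95197 + 93594 + 49624 + 66137 + 55913 + 112257 + 64939 + 54912) / 8 = 74071.625
—
[tenure_count: tenure >= 17 and level = 4]
emp_id=80: ✗
emp_id=81: ✗
emp_id=82: ✗
emp_id=83: ✓ → 1
emp_id=84: ✗
emp_id=85: ✓ → 1
emp_id=86: ✗
emp_id=87: ✗
emp_id=88: ✗
emp_id=89: ✗
emp_id=90: ✗
emp_id=91: ✗
emp_id=92: ✗
emp_id=93: ✗
tenure_count = COUNT(1, 1) = 2

aus_avg=74071.625, tenure_count=2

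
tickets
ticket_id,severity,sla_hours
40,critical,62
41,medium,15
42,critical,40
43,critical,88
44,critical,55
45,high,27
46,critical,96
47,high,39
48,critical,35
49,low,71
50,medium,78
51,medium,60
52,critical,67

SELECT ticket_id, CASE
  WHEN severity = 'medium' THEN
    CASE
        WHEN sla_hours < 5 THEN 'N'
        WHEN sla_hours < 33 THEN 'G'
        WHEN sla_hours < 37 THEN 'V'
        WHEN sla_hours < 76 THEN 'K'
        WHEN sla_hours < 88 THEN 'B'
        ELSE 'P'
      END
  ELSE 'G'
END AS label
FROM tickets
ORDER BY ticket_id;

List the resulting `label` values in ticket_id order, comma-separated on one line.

G, G, G, G, G, G, G, G, G, G, B, K, G

ticket_id=40: severity='critical' → outer ELSE → G
ticket_id=41: severity='medium' → inner[sla_hours < 33] → G
ticket_id=42: severity='critical' → outer ELSE → G
ticket_id=43: severity='critical' → outer ELSE → G
ticket_id=44: severity='critical' → outer ELSE → G
ticket_id=45: severity='high' → outer ELSE → G
ticket_id=46: severity='critical' → outer ELSE → G
ticket_id=47: severity='high' → outer ELSE → G
ticket_id=48: severity='critical' → outer ELSE → G
ticket_id=49: severity='low' → outer ELSE → G
ticket_id=50: severity='medium' → inner[sla_hours < 88] → B
ticket_id=51: severity='medium' → inner[sla_hours < 76] → K
ticket_id=52: severity='critical' → outer ELSE → G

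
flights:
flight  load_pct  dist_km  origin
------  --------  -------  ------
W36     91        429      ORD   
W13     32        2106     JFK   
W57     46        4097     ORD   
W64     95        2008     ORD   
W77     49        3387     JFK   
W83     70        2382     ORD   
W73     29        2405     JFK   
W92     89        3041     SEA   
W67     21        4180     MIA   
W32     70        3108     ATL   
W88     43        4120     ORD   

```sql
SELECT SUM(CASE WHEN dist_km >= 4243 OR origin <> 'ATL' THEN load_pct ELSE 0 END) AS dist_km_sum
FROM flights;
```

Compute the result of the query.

flight=W36: ✓ → 91
flight=W13: ✓ → 32
flight=W57: ✓ → 46
flight=W64: ✓ → 95
flight=W77: ✓ → 49
flight=W83: ✓ → 70
flight=W73: ✓ → 29
flight=W92: ✓ → 89
flight=W67: ✓ → 21
flight=W32: ✗
flight=W88: ✓ → 43
dist_km_sum = 91 + 32 + 46 + 95 + 49 + 70 + 29 + 89 + 21 + 43 = 565

565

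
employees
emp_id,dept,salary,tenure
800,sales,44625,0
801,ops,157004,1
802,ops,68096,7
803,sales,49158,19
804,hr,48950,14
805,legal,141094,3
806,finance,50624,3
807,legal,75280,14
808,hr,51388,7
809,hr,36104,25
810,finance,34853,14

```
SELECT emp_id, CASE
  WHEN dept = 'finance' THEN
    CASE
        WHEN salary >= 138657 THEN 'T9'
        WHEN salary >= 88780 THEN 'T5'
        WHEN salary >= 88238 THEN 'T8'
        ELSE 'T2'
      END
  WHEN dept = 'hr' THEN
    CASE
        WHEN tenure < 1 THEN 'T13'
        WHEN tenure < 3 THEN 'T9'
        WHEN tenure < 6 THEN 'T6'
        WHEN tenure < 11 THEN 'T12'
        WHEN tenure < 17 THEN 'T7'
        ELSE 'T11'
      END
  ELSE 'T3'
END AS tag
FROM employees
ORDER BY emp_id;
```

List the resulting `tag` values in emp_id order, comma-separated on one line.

T3, T3, T3, T3, T7, T3, T2, T3, T12, T11, T2

emp_id=800: dept='sales' → outer ELSE → T3
emp_id=801: dept='ops' → outer ELSE → T3
emp_id=802: dept='ops' → outer ELSE → T3
emp_id=803: dept='sales' → outer ELSE → T3
emp_id=804: dept='hr' → inner[tenure < 17] → T7
emp_id=805: dept='legal' → outer ELSE → T3
emp_id=806: dept='finance' → inner[ELSE] → T2
emp_id=807: dept='legal' → outer ELSE → T3
emp_id=808: dept='hr' → inner[tenure < 11] → T12
emp_id=809: dept='hr' → inner[ELSE] → T11
emp_id=810: dept='finance' → inner[ELSE] → T2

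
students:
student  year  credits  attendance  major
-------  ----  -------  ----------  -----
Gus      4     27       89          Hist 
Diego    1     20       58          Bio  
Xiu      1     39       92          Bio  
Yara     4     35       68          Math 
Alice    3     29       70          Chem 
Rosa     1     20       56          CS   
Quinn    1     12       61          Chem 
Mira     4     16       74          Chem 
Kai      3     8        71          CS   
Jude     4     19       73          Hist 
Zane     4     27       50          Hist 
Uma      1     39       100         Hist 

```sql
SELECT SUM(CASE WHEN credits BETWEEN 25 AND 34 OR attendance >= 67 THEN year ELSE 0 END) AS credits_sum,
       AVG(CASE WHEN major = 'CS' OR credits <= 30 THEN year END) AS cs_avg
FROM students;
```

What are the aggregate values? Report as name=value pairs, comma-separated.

[credits_sum: credits BETWEEN 25 AND 34 OR attendance >= 67]
student=Gus: ✓ → 4
student=Diego: ✗
student=Xiu: ✓ → 1
student=Yara: ✓ → 4
student=Alice: ✓ → 3
student=Rosa: ✗
student=Quinn: ✗
student=Mira: ✓ → 4
student=Kai: ✓ → 3
student=Jude: ✓ → 4
student=Zane: ✓ → 4
student=Uma: ✓ → 1
credits_sum = 4 + 1 + 4 + 3 + 4 + 3 + 4 + 4 + 1 = 28
—
[cs_avg: major = 'CS' OR credits <= 30]
student=Gus: ✓ → 4
student=Diego: ✓ → 1
student=Xiu: ✗
student=Yara: ✗
student=Alice: ✓ → 3
student=Rosa: ✓ → 1
student=Quinn: ✓ → 1
student=Mira: ✓ → 4
student=Kai: ✓ → 3
student=Jude: ✓ → 4
student=Zane: ✓ → 4
student=Uma: ✗
cs_avg = (4 + 1 + 3 + 1 + 1 + 4 + 3 + 4 + 4) / 9 = 2.7777777778

credits_sum=28, cs_avg=2.7777777778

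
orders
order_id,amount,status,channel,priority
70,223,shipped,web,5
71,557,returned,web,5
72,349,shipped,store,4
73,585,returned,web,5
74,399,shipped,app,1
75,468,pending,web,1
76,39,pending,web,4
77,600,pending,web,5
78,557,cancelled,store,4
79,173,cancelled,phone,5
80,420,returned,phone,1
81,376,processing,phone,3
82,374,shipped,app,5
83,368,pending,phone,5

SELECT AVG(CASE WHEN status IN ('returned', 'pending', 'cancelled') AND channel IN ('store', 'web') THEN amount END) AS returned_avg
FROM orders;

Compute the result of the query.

467.6666666667

order_id=70: ✗
order_id=71: ✓ → 557
order_id=72: ✗
order_id=73: ✓ → 585
order_id=74: ✗
order_id=75: ✓ → 468
order_id=76: ✓ → 39
order_id=77: ✓ → 600
order_id=78: ✓ → 557
order_id=79: ✗
order_id=80: ✗
order_id=81: ✗
order_id=82: ✗
order_id=83: ✗
returned_avg = (557 + 585 + 468 + 39 + 600 + 557) / 6 = 467.6666666667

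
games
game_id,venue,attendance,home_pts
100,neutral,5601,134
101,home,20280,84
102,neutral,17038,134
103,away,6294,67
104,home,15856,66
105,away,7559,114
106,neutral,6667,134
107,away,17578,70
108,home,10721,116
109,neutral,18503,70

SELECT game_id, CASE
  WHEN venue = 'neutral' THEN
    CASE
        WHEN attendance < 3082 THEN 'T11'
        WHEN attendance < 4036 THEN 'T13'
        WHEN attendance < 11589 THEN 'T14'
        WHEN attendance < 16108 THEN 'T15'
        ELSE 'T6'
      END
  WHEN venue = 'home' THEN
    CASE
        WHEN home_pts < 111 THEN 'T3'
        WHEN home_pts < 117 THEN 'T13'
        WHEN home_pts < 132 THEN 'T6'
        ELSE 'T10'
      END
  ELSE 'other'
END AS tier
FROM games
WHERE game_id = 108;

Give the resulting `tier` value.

game_id = 108: venue=home, attendance=10721, home_pts=116.
venue='home' → inner[home_pts < 117] → T13

T13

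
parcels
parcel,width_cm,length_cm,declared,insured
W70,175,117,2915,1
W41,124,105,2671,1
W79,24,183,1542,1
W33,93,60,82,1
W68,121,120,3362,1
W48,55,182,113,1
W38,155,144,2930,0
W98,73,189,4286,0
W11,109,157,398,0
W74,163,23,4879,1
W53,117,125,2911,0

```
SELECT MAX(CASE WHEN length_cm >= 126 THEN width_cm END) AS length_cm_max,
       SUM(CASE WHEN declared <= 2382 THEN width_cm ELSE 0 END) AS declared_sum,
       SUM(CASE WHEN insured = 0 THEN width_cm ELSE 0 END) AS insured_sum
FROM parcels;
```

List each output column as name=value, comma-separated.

[length_cm_max: length_cm >= 126]
parcel=W70: ✗
parcel=W41: ✗
parcel=W79: ✓ → 24
parcel=W33: ✗
parcel=W68: ✗
parcel=W48: ✓ → 55
parcel=W38: ✓ → 155
parcel=W98: ✓ → 73
parcel=W11: ✓ → 109
parcel=W74: ✗
parcel=W53: ✗
length_cm_max = MAX(24, 55, 155, 73, 109) = 155
—
[declared_sum: declared <= 2382]
parcel=W70: ✗
parcel=W41: ✗
parcel=W79: ✓ → 24
parcel=W33: ✓ → 93
parcel=W68: ✗
parcel=W48: ✓ → 55
parcel=W38: ✗
parcel=W98: ✗
parcel=W11: ✓ → 109
parcel=W74: ✗
parcel=W53: ✗
declared_sum = 24 + 93 + 55 + 109 = 281
—
[insured_sum: insured = 0]
parcel=W70: ✗
parcel=W41: ✗
parcel=W79: ✗
parcel=W33: ✗
parcel=W68: ✗
parcel=W48: ✗
parcel=W38: ✓ → 155
parcel=W98: ✓ → 73
parcel=W11: ✓ → 109
parcel=W74: ✗
parcel=W53: ✓ → 117
insured_sum = 155 + 73 + 109 + 117 = 454

length_cm_max=155, declared_sum=281, insured_sum=454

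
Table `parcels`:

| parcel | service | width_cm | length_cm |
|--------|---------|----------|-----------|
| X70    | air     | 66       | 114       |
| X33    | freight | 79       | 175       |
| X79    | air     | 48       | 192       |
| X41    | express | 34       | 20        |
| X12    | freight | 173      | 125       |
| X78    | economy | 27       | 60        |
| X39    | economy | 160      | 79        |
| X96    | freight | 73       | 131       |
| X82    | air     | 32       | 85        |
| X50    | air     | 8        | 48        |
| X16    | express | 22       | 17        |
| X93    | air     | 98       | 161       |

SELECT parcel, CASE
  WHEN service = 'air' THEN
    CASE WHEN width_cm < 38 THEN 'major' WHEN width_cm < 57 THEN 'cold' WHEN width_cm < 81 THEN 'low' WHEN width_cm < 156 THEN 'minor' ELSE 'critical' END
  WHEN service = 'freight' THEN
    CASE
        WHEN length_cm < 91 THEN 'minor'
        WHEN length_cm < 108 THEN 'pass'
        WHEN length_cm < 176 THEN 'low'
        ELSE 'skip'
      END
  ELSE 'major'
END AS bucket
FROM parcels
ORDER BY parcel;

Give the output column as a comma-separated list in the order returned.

low, major, low, major, major, major, low, major, cold, major, minor, low

parcel=X12: service='freight' → inner[length_cm < 176] → low
parcel=X16: service='express' → outer ELSE → major
parcel=X33: service='freight' → inner[length_cm < 176] → low
parcel=X39: service='economy' → outer ELSE → major
parcel=X41: service='express' → outer ELSE → major
parcel=X50: service='air' → inner[width_cm < 38] → major
parcel=X70: service='air' → inner[width_cm < 81] → low
parcel=X78: service='economy' → outer ELSE → major
parcel=X79: service='air' → inner[width_cm < 57] → cold
parcel=X82: service='air' → inner[width_cm < 38] → major
parcel=X93: service='air' → inner[width_cm < 156] → minor
parcel=X96: service='freight' → inner[length_cm < 176] → low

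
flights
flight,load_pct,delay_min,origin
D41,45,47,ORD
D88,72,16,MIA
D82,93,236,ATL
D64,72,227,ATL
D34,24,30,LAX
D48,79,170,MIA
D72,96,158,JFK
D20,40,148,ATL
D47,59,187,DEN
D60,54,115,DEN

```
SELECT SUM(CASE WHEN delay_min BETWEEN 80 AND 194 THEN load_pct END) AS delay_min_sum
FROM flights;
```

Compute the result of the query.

328

flight=D41: ✗
flight=D88: ✗
flight=D82: ✗
flight=D64: ✗
flight=D34: ✗
flight=D48: ✓ → 79
flight=D72: ✓ → 96
flight=D20: ✓ → 40
flight=D47: ✓ → 59
flight=D60: ✓ → 54
delay_min_sum = 79 + 96 + 40 + 59 + 54 = 328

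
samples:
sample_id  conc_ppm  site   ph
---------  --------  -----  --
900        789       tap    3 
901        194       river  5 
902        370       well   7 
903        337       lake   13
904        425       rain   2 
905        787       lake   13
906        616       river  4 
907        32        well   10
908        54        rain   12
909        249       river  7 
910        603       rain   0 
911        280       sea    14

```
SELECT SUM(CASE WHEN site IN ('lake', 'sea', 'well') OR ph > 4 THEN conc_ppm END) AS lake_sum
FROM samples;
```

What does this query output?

sample_id=900: ✗
sample_id=901: ✓ → 194
sample_id=902: ✓ → 370
sample_id=903: ✓ → 337
sample_id=904: ✗
sample_id=905: ✓ → 787
sample_id=906: ✗
sample_id=907: ✓ → 32
sample_id=908: ✓ → 54
sample_id=909: ✓ → 249
sample_id=910: ✗
sample_id=911: ✓ → 280
lake_sum = 194 + 370 + 337 + 787 + 32 + 54 + 249 + 280 = 2303

2303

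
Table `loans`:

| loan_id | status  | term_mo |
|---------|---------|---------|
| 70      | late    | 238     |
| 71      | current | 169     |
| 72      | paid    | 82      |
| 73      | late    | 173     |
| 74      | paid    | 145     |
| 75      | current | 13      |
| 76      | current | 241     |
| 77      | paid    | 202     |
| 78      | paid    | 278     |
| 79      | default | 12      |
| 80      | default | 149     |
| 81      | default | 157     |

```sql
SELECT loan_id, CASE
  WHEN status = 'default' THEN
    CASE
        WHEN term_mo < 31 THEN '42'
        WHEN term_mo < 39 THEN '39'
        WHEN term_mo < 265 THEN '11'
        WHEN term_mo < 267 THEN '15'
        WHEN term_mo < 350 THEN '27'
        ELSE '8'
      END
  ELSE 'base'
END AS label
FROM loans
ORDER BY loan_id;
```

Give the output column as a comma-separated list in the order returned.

base, base, base, base, base, base, base, base, base, 42, 11, 11

loan_id=70: status='late' → outer ELSE → base
loan_id=71: status='current' → outer ELSE → base
loan_id=72: status='paid' → outer ELSE → base
loan_id=73: status='late' → outer ELSE → base
loan_id=74: status='paid' → outer ELSE → base
loan_id=75: status='current' → outer ELSE → base
loan_id=76: status='current' → outer ELSE → base
loan_id=77: status='paid' → outer ELSE → base
loan_id=78: status='paid' → outer ELSE → base
loan_id=79: status='default' → inner[term_mo < 31] → 42
loan_id=80: status='default' → inner[term_mo < 265] → 11
loan_id=81: status='default' → inner[term_mo < 265] → 11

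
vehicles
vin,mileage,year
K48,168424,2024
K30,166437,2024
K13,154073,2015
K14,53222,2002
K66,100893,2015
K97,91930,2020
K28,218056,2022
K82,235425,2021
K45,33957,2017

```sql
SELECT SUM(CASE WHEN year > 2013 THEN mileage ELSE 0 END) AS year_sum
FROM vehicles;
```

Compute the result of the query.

1169195

vin=K48: ✓ → 168424
vin=K30: ✓ → 166437
vin=K13: ✓ → 154073
vin=K14: ✗
vin=K66: ✓ → 100893
vin=K97: ✓ → 91930
vin=K28: ✓ → 218056
vin=K82: ✓ → 235425
vin=K45: ✓ → 33957
year_sum = 168424 + 166437 + 154073 + 100893 + 91930 + 218056 + 235425 + 33957 = 1169195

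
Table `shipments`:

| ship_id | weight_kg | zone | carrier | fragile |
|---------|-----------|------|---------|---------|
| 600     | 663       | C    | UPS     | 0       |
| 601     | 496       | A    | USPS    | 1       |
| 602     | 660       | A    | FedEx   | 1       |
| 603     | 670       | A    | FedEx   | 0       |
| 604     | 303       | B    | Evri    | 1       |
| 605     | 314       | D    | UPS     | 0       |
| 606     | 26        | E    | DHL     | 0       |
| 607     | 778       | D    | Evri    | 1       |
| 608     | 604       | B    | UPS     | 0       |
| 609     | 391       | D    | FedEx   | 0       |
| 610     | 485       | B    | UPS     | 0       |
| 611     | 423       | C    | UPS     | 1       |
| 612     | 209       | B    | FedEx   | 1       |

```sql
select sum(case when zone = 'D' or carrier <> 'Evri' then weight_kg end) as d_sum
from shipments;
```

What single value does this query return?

ship_id=600: ✓ → 663
ship_id=601: ✓ → 496
ship_id=602: ✓ → 660
ship_id=603: ✓ → 670
ship_id=604: ✗
ship_id=605: ✓ → 314
ship_id=606: ✓ → 26
ship_id=607: ✓ → 778
ship_id=608: ✓ → 604
ship_id=609: ✓ → 391
ship_id=610: ✓ → 485
ship_id=611: ✓ → 423
ship_id=612: ✓ → 209
d_sum = 663 + 496 + 660 + 670 + 314 + 26 + 778 + 604 + 391 + 485 + 423 + 209 = 5719

5719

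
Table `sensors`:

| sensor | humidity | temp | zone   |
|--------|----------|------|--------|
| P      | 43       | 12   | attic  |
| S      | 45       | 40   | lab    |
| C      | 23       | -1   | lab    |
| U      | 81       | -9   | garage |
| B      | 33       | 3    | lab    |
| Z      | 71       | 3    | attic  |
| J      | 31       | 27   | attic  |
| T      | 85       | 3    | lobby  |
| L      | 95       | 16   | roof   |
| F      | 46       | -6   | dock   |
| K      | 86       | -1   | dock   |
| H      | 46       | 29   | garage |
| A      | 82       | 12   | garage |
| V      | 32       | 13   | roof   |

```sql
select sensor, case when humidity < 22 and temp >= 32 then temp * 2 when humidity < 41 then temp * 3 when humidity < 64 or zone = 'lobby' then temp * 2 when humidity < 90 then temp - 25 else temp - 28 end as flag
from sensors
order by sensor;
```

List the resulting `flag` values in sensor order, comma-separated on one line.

-13, 9, -3, -12, 58, 81, -26, -12, 24, 80, 6, -34, 39, -22

sensor=A: humidity < 90 → -13
sensor=B: humidity < 41 → 9
sensor=C: humidity < 41 → -3
sensor=F: humidity < 64 or zone = 'lobby' → -12
sensor=H: humidity < 64 or zone = 'lobby' → 58
sensor=J: humidity < 41 → 81
sensor=K: humidity < 90 → -26
sensor=L: ELSE → -12
sensor=P: humidity < 64 or zone = 'lobby' → 24
sensor=S: humidity < 64 or zone = 'lobby' → 80
sensor=T: humidity < 64 or zone = 'lobby' → 6
sensor=U: humidity < 90 → -34
sensor=V: humidity < 41 → 39
sensor=Z: humidity < 90 → -22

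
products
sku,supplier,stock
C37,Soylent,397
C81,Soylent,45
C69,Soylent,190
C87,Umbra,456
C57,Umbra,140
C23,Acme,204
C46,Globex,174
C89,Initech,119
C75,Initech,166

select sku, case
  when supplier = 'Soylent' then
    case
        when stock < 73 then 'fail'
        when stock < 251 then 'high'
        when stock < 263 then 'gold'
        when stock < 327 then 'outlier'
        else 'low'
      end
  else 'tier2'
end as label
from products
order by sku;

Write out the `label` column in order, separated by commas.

tier2, low, tier2, tier2, high, tier2, fail, tier2, tier2

sku=C23: supplier='Acme' → outer ELSE → tier2
sku=C37: supplier='Soylent' → inner[ELSE] → low
sku=C46: supplier='Globex' → outer ELSE → tier2
sku=C57: supplier='Umbra' → outer ELSE → tier2
sku=C69: supplier='Soylent' → inner[stock < 251] → high
sku=C75: supplier='Initech' → outer ELSE → tier2
sku=C81: supplier='Soylent' → inner[stock < 73] → fail
sku=C87: supplier='Umbra' → outer ELSE → tier2
sku=C89: supplier='Initech' → outer ELSE → tier2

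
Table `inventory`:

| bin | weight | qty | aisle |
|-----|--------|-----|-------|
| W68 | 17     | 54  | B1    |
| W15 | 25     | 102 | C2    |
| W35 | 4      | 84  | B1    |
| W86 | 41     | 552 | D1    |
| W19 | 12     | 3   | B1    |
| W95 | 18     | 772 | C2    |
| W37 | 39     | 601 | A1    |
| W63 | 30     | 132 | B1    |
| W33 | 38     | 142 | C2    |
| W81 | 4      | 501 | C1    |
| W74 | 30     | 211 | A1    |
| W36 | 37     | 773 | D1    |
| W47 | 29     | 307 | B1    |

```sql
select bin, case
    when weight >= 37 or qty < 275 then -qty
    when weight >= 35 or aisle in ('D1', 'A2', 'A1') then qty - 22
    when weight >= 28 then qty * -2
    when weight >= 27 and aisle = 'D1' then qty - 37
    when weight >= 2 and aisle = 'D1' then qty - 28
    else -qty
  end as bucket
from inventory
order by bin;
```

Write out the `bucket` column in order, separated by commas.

bin=W15: weight >= 37 or qty < 275 → -102
bin=W19: weight >= 37 or qty < 275 → -3
bin=W33: weight >= 37 or qty < 275 → -142
bin=W35: weight >= 37 or qty < 275 → -84
bin=W36: weight >= 37 or qty < 275 → -773
bin=W37: weight >= 37 or qty < 275 → -601
bin=W47: weight >= 28 → -614
bin=W63: weight >= 37 or qty < 275 → -132
bin=W68: weight >= 37 or qty < 275 → -54
bin=W74: weight >= 37 or qty < 275 → -211
bin=W81: ELSE → -501
bin=W86: weight >= 37 or qty < 275 → -552
bin=W95: ELSE → -772

-102, -3, -142, -84, -773, -601, -614, -132, -54, -211, -501, -552, -772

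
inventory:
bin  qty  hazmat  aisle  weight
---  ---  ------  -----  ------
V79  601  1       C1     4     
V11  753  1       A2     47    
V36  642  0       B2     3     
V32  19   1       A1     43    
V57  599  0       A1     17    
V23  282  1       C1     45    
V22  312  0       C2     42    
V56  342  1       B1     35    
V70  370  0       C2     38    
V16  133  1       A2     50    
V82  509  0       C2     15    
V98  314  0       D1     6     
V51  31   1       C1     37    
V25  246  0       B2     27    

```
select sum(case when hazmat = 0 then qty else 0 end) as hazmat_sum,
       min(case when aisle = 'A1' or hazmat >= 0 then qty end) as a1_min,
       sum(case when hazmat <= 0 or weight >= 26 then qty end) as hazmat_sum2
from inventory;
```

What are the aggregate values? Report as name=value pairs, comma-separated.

hazmat_sum=2992, a1_min=19, hazmat_sum2=4552

[hazmat_sum: hazmat = 0]
bin=V79: ✗
bin=V11: ✗
bin=V36: ✓ → 642
bin=V32: ✗
bin=V57: ✓ → 599
bin=V23: ✗
bin=V22: ✓ → 312
bin=V56: ✗
bin=V70: ✓ → 370
bin=V16: ✗
bin=V82: ✓ → 509
bin=V98: ✓ → 314
bin=V51: ✗
bin=V25: ✓ → 246
hazmat_sum = 642 + 599 + 312 + 370 + 509 + 314 + 246 = 2992
—
[a1_min: aisle = 'A1' or hazmat >= 0]
bin=V79: ✓ → 601
bin=V11: ✓ → 753
bin=V36: ✓ → 642
bin=V32: ✓ → 19
bin=V57: ✓ → 599
bin=V23: ✓ → 282
bin=V22: ✓ → 312
bin=V56: ✓ → 342
bin=V70: ✓ → 370
bin=V16: ✓ → 133
bin=V82: ✓ → 509
bin=V98: ✓ → 314
bin=V51: ✓ → 31
bin=V25: ✓ → 246
a1_min = MIN(601, 753, 642, 19, 599, 282, 312, 342, 370, 133, 509, 314, 31, 246) = 19
—
[hazmat_sum2: hazmat <= 0 or weight >= 26]
bin=V79: ✗
bin=V11: ✓ → 753
bin=V36: ✓ → 642
bin=V32: ✓ → 19
bin=V57: ✓ → 599
bin=V23: ✓ → 282
bin=V22: ✓ → 312
bin=V56: ✓ → 342
bin=V70: ✓ → 370
bin=V16: ✓ → 133
bin=V82: ✓ → 509
bin=V98: ✓ → 314
bin=V51: ✓ → 31
bin=V25: ✓ → 246
hazmat_sum2 = 753 + 642 + 19 + 599 + 282 + 312 + 342 + 370 + 133 + 509 + 314 + 31 + 246 = 4552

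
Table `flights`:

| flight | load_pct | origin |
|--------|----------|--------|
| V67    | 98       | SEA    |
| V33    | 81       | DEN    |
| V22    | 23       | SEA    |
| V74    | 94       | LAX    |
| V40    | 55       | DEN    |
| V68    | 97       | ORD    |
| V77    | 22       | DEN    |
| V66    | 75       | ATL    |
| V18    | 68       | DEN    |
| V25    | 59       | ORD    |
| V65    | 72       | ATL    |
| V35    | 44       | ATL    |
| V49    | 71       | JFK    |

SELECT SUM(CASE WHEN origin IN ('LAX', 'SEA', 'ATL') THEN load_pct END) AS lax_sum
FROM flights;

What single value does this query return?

406

flight=V67: ✓ → 98
flight=V33: ✗
flight=V22: ✓ → 23
flight=V74: ✓ → 94
flight=V40: ✗
flight=V68: ✗
flight=V77: ✗
flight=V66: ✓ → 75
flight=V18: ✗
flight=V25: ✗
flight=V65: ✓ → 72
flight=V35: ✓ → 44
flight=V49: ✗
lax_sum = 98 + 23 + 94 + 75 + 72 + 44 = 406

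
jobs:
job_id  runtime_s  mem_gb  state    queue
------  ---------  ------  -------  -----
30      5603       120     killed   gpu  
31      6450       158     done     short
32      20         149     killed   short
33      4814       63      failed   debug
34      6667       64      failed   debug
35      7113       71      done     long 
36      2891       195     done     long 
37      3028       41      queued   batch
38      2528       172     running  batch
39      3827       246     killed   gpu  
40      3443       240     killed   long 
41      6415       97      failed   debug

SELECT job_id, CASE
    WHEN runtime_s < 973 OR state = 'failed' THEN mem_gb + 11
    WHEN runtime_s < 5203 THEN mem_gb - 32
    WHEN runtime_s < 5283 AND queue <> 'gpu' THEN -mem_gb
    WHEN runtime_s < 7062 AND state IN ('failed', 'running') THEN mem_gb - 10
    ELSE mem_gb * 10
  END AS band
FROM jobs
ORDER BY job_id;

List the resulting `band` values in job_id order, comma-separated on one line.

job_id=30: ELSE → 1200
job_id=31: ELSE → 1580
job_id=32: runtime_s < 973 OR state = 'failed' → 160
job_id=33: runtime_s < 973 OR state = 'failed' → 74
job_id=34: runtime_s < 973 OR state = 'failed' → 75
job_id=35: ELSE → 710
job_id=36: runtime_s < 5203 → 163
job_id=37: runtime_s < 5203 → 9
job_id=38: runtime_s < 5203 → 140
job_id=39: runtime_s < 5203 → 214
job_id=40: runtime_s < 5203 → 208
job_id=41: runtime_s < 973 OR state = 'failed' → 108

1200, 1580, 160, 74, 75, 710, 163, 9, 140, 214, 208, 108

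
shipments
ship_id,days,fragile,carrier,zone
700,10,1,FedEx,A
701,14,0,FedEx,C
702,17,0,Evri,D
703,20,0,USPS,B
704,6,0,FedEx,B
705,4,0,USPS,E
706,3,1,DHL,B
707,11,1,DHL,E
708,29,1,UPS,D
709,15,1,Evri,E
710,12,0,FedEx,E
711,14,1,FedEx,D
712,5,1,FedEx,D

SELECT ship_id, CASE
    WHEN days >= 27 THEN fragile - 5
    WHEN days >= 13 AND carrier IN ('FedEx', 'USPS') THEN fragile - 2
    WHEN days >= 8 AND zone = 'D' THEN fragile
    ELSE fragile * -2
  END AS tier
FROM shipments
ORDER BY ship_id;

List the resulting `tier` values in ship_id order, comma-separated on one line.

ship_id=700: ELSE → -2
ship_id=701: days >= 13 AND carrier IN ('FedEx', 'USPS') → -2
ship_id=702: days >= 8 AND zone = 'D' → 0
ship_id=703: days >= 13 AND carrier IN ('FedEx', 'USPS') → -2
ship_id=704: ELSE → 0
ship_id=705: ELSE → 0
ship_id=706: ELSE → -2
ship_id=707: ELSE → -2
ship_id=708: days >= 27 → -4
ship_id=709: ELSE → -2
ship_id=710: ELSE → 0
ship_id=711: days >= 13 AND carrier IN ('FedEx', 'USPS') → -1
ship_id=712: ELSE → -2

-2, -2, 0, -2, 0, 0, -2, -2, -4, -2, 0, -1, -2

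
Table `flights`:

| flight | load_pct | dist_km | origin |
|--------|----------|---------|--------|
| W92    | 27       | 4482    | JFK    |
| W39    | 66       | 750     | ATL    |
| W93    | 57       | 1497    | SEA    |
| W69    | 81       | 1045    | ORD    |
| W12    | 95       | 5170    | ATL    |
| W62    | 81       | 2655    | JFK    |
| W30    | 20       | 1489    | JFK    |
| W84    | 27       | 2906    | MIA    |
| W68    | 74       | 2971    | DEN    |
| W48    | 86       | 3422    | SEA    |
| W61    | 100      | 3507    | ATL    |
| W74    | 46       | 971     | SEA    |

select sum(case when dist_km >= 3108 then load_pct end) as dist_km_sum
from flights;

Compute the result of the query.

308

flight=W92: ✓ → 27
flight=W39: ✗
flight=W93: ✗
flight=W69: ✗
flight=W12: ✓ → 95
flight=W62: ✗
flight=W30: ✗
flight=W84: ✗
flight=W68: ✗
flight=W48: ✓ → 86
flight=W61: ✓ → 100
flight=W74: ✗
dist_km_sum = 27 + 95 + 86 + 100 = 308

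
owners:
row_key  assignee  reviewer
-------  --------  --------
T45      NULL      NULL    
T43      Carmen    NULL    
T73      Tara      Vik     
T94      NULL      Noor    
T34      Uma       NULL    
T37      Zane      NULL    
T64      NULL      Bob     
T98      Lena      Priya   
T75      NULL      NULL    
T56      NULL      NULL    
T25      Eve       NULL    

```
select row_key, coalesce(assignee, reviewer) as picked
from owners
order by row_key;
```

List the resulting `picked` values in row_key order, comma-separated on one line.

Eve, Uma, Zane, Carmen, NULL, NULL, Bob, Tara, NULL, Noor, Lena

row_key=T25: assignee=Eve → Eve
row_key=T34: assignee=Uma → Uma
row_key=T37: assignee=Zane → Zane
row_key=T43: assignee=Carmen → Carmen
row_key=T45: assignee=NULL, reviewer=NULL (all NULL) → NULL
row_key=T56: assignee=NULL, reviewer=NULL (all NULL) → NULL
row_key=T64: assignee=NULL, reviewer=Bob → Bob
row_key=T73: assignee=Tara → Tara
row_key=T75: assignee=NULL, reviewer=NULL (all NULL) → NULL
row_key=T94: assignee=NULL, reviewer=Noor → Noor
row_key=T98: assignee=Lena → Lena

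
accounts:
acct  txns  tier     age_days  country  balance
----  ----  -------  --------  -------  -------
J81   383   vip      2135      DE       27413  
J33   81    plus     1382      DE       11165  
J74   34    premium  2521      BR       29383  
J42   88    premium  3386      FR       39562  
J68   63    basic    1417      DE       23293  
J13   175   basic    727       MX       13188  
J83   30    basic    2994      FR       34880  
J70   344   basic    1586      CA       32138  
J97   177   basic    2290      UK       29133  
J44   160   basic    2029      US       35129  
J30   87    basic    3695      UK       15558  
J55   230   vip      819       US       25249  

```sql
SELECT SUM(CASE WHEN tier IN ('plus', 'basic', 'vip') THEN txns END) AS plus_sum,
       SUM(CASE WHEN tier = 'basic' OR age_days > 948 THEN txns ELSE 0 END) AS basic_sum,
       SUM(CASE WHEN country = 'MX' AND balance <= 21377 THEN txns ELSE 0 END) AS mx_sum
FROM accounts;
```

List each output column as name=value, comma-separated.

[plus_sum: tier IN ('plus', 'basic', 'vip')]
acct=J81: ✓ → 383
acct=J33: ✓ → 81
acct=J74: ✗
acct=J42: ✗
acct=J68: ✓ → 63
acct=J13: ✓ → 175
acct=J83: ✓ → 30
acct=J70: ✓ → 344
acct=J97: ✓ → 177
acct=J44: ✓ → 160
acct=J30: ✓ → 87
acct=J55: ✓ → 230
plus_sum = 383 + 81 + 63 + 175 + 30 + 344 + 177 + 160 + 87 + 230 = 1730
—
[basic_sum: tier = 'basic' OR age_days > 948]
acct=J81: ✓ → 383
acct=J33: ✓ → 81
acct=J74: ✓ → 34
acct=J42: ✓ → 88
acct=J68: ✓ → 63
acct=J13: ✓ → 175
acct=J83: ✓ → 30
acct=J70: ✓ → 344
acct=J97: ✓ → 177
acct=J44: ✓ → 160
acct=J30: ✓ → 87
acct=J55: ✗
basic_sum = 383 + 81 + 34 + 88 + 63 + 175 + 30 + 344 + 177 + 160 + 87 = 1622
—
[mx_sum: country = 'MX' AND balance <= 21377]
acct=J81: ✗
acct=J33: ✗
acct=J74: ✗
acct=J42: ✗
acct=J68: ✗
acct=J13: ✓ → 175
acct=J83: ✗
acct=J70: ✗
acct=J97: ✗
acct=J44: ✗
acct=J30: ✗
acct=J55: ✗
mx_sum = 175

plus_sum=1730, basic_sum=1622, mx_sum=175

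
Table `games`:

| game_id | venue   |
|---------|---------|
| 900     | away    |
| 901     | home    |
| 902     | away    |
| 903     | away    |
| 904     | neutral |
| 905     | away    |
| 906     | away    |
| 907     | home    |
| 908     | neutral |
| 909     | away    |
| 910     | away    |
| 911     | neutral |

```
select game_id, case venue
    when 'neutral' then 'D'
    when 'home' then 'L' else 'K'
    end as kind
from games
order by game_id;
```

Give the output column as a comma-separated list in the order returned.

K, L, K, K, D, K, K, L, D, K, K, D

game_id=900: ELSE → K
game_id=901: venue='home' → L
game_id=902: ELSE → K
game_id=903: ELSE → K
game_id=904: venue='neutral' → D
game_id=905: ELSE → K
game_id=906: ELSE → K
game_id=907: venue='home' → L
game_id=908: venue='neutral' → D
game_id=909: ELSE → K
game_id=910: ELSE → K
game_id=911: venue='neutral' → D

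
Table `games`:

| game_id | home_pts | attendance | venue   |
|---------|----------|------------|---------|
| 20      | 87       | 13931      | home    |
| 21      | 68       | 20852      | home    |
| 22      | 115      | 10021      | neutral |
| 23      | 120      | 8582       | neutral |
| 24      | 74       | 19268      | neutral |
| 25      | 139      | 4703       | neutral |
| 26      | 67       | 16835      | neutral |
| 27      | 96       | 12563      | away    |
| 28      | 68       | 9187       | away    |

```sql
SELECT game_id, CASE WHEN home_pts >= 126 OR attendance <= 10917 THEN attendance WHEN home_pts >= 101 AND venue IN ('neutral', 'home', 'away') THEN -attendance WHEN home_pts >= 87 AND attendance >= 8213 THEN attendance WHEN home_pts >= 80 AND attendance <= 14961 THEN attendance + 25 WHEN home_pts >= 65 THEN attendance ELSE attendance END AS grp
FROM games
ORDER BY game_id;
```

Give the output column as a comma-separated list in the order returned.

game_id=20: home_pts >= 87 AND attendance >= 8213 → 13931
game_id=21: home_pts >= 65 → 20852
game_id=22: home_pts >= 126 OR attendance <= 10917 → 10021
game_id=23: home_pts >= 126 OR attendance <= 10917 → 8582
game_id=24: home_pts >= 65 → 19268
game_id=25: home_pts >= 126 OR attendance <= 10917 → 4703
game_id=26: home_pts >= 65 → 16835
game_id=27: home_pts >= 87 AND attendance >= 8213 → 12563
game_id=28: home_pts >= 126 OR attendance <= 10917 → 9187

13931, 20852, 10021, 8582, 19268, 4703, 16835, 12563, 9187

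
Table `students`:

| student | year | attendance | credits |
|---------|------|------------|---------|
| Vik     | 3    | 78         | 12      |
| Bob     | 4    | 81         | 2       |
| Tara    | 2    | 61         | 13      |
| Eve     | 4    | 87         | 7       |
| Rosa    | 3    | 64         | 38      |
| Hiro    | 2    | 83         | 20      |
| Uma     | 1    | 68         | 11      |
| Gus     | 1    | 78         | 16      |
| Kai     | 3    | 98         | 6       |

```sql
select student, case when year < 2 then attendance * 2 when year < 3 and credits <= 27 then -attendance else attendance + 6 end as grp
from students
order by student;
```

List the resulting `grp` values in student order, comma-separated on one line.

student=Bob: ELSE → 87
student=Eve: ELSE → 93
student=Gus: year < 2 → 156
student=Hiro: year < 3 and credits <= 27 → -83
student=Kai: ELSE → 104
student=Rosa: ELSE → 70
student=Tara: year < 3 and credits <= 27 → -61
student=Uma: year < 2 → 136
student=Vik: ELSE → 84

87, 93, 156, -83, 104, 70, -61, 136, 84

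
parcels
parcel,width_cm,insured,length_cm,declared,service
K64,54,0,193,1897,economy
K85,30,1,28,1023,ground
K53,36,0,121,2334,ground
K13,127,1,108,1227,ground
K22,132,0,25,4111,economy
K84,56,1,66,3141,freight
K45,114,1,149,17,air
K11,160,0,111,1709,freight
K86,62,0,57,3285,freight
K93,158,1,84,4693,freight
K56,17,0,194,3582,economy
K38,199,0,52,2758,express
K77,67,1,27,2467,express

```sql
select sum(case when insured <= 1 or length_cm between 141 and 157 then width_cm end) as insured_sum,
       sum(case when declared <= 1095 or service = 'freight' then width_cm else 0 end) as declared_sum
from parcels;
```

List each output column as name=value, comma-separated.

insured_sum=1212, declared_sum=580

[insured_sum: insured <= 1 or length_cm between 141 and 157]
parcel=K64: ✓ → 54
parcel=K85: ✓ → 30
parcel=K53: ✓ → 36
parcel=K13: ✓ → 127
parcel=K22: ✓ → 132
parcel=K84: ✓ → 56
parcel=K45: ✓ → 114
parcel=K11: ✓ → 160
parcel=K86: ✓ → 62
parcel=K93: ✓ → 158
parcel=K56: ✓ → 17
parcel=K38: ✓ → 199
parcel=K77: ✓ → 67
insured_sum = 54 + 30 + 36 + 127 + 132 + 56 + 114 + 160 + 62 + 158 + 17 + 199 + 67 = 1212
—
[declared_sum: declared <= 1095 or service = 'freight']
parcel=K64: ✗
parcel=K85: ✓ → 30
parcel=K53: ✗
parcel=K13: ✗
parcel=K22: ✗
parcel=K84: ✓ → 56
parcel=K45: ✓ → 114
parcel=K11: ✓ → 160
parcel=K86: ✓ → 62
parcel=K93: ✓ → 158
parcel=K56: ✗
parcel=K38: ✗
parcel=K77: ✗
declared_sum = 30 + 56 + 114 + 160 + 62 + 158 = 580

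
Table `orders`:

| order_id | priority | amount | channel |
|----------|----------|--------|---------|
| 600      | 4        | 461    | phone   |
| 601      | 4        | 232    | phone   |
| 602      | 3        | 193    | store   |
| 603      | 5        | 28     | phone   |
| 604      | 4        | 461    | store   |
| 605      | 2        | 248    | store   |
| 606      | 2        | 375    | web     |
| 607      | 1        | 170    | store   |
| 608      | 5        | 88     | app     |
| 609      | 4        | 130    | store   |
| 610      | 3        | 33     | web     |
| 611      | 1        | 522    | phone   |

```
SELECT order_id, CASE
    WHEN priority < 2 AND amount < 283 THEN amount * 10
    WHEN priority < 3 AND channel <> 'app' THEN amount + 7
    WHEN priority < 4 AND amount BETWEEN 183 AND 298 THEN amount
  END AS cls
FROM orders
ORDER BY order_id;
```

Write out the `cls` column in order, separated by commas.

NULL, NULL, 193, NULL, NULL, 255, 382, 1700, NULL, NULL, NULL, 529

order_id=600: (no match → NULL) → NULL
order_id=601: (no match → NULL) → NULL
order_id=602: priority < 4 AND amount BETWEEN 183 AND 298 → 193
order_id=603: (no match → NULL) → NULL
order_id=604: (no match → NULL) → NULL
order_id=605: priority < 3 AND channel <> 'app' → 255
order_id=606: priority < 3 AND channel <> 'app' → 382
order_id=607: priority < 2 AND amount < 283 → 1700
order_id=608: (no match → NULL) → NULL
order_id=609: (no match → NULL) → NULL
order_id=610: (no match → NULL) → NULL
order_id=611: priority < 3 AND channel <> 'app' → 529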